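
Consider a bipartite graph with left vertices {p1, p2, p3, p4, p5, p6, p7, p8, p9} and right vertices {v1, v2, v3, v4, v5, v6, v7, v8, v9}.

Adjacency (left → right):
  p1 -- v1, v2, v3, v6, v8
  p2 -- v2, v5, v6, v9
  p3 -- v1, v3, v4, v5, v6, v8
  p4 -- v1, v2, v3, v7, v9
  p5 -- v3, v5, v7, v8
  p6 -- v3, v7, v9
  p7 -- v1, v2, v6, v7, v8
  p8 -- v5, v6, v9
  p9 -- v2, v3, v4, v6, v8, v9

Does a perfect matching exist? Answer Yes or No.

A valid assignment of size 9: p1-v2, p2-v6, p3-v4, p4-v1, p5-v5, p6-v7, p7-v8, p8-v9, p9-v3.
All 9 left vertices are covered.

Yes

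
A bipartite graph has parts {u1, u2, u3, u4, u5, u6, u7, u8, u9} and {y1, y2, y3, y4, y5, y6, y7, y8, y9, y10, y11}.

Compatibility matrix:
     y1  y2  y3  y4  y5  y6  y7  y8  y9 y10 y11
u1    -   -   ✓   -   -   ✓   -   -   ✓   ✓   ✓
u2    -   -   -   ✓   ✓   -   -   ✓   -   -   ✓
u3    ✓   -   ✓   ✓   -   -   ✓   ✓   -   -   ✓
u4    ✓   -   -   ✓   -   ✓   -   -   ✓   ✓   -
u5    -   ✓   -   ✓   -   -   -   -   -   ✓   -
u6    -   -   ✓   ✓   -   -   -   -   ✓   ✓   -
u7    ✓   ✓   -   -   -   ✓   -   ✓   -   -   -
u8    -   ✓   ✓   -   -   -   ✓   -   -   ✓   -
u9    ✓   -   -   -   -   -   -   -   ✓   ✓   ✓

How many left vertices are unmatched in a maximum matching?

For example, pair u1→y9, u2→y8, u3→y11, u4→y6, u5→y10, u6→y3, u7→y2, u8→y7, u9→y1.
This saturates every left vertex, so 9 is the maximum.
That matches 9 of the 9, leaving 0 unmatched; no matching can do better.

0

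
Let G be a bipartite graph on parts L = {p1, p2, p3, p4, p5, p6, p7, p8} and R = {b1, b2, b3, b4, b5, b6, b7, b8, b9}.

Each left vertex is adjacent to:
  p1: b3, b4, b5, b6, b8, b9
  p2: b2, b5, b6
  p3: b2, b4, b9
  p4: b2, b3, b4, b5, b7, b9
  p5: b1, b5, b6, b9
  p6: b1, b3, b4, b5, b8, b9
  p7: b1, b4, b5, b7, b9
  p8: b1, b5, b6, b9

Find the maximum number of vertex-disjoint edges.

One maximum matching: p1–b6, p2–b2, p3–b4, p4–b7, p5–b9, p6–b8, p7–b1, p8–b5.
This saturates every left vertex, so 8 is the maximum.

8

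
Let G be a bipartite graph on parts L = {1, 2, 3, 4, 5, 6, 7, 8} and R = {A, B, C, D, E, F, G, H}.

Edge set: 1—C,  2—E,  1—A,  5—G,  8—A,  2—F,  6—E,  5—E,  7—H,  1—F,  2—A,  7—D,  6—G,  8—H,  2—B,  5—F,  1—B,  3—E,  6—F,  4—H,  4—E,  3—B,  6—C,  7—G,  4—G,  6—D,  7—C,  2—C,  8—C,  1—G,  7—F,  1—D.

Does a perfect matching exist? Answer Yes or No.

Yes

One maximum matching: 1-D, 2-A, 3-B, 4-H, 5-F, 6-E, 7-G, 8-C.
Every left vertex is matched, so this is a perfect matching.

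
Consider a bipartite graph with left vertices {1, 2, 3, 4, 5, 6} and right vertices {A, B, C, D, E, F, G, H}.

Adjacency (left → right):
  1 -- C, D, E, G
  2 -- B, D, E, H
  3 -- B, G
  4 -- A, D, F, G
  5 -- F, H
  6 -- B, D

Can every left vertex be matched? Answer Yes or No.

For example, pair 1→C, 2→E, 3→G, 4→D, 5→F, 6→B.
Every left vertex is matched, so this matching saturates all of them.

Yes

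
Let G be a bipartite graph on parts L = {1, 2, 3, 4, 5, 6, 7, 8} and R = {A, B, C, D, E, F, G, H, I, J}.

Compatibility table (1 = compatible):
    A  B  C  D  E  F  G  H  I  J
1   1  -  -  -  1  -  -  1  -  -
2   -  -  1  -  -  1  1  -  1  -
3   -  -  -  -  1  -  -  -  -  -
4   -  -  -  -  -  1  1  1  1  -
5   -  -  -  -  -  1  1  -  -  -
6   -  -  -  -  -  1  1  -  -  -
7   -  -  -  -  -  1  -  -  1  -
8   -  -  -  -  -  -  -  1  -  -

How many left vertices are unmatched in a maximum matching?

1

One maximum matching: 1-A, 2-C, 3-E, 4-H, 5-G, 6-F, 7-I.
The set {4, 5, 6, 7, 8} has only 4 neighbours ({F, G, H, I}), so by Hall's theorem at most 7 of the 8 left vertices can be matched.
That matches 7 of the 8, leaving 1 unmatched; no matching can do better.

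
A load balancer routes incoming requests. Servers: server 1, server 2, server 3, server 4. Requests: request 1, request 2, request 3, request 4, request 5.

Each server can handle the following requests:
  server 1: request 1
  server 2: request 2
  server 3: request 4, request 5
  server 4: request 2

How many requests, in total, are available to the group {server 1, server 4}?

2

The union of neighbours of {server 1, server 4} is {request 1, request 2}, which has 2 elements.
Since |N(S)| = 2 ≥ |S| = 2, Hall's condition holds for this subset.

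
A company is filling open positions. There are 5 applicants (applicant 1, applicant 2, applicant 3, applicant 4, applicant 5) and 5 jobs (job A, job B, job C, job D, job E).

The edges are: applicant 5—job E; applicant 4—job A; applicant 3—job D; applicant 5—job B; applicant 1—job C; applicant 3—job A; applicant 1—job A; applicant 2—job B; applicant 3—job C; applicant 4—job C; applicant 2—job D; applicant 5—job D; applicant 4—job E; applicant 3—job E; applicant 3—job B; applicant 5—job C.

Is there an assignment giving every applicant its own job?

For example, pair applicant 1–job C, applicant 2–job B, applicant 3–job D, applicant 4–job A, applicant 5–job E.
Every applicant is matched, so this is a perfect matching.

Yes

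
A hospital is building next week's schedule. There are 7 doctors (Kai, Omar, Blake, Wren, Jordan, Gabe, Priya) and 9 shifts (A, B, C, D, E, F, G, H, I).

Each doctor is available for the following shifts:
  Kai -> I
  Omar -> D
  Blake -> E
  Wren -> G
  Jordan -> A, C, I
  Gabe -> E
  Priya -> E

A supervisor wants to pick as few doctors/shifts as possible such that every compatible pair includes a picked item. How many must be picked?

A maximum matching has 5 edges (e.g. Kai–I, Omar–D, Blake–E, Wren–G, Jordan–C).
By König's theorem the minimum vertex cover has the same size. One such cover is {Kai, Omar, Wren, Jordan, E}.

5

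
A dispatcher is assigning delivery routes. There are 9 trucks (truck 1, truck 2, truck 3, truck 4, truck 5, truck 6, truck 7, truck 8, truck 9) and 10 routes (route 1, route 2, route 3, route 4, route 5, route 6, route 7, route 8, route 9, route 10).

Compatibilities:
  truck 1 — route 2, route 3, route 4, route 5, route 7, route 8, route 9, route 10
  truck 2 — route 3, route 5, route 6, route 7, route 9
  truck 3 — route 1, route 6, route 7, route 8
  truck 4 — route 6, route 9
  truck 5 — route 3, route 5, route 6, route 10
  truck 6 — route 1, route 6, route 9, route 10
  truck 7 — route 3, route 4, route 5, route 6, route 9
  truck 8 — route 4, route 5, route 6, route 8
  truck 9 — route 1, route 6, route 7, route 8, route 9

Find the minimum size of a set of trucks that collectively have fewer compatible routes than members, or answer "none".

none

A matching saturating every truck exists, for instance truck 1→route 3, truck 2→route 7, truck 3→route 8, truck 4→route 6, truck 5→route 10, truck 6→route 1, truck 7→route 5, truck 8→route 4, truck 9→route 9.
By Hall's marriage theorem, this means |N(S)| ≥ |S| for every subset S, so no violating subset exists.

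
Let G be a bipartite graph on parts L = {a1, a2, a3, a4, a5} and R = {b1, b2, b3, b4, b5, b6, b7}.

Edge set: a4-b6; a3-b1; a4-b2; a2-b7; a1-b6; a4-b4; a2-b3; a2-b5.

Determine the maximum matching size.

4

For example, pair a1–b6, a2–b3, a3–b1, a4–b4.
The set {a5} has only 0 neighbours (∅), so by Hall's theorem at most 4 of the 5 left vertices can be matched.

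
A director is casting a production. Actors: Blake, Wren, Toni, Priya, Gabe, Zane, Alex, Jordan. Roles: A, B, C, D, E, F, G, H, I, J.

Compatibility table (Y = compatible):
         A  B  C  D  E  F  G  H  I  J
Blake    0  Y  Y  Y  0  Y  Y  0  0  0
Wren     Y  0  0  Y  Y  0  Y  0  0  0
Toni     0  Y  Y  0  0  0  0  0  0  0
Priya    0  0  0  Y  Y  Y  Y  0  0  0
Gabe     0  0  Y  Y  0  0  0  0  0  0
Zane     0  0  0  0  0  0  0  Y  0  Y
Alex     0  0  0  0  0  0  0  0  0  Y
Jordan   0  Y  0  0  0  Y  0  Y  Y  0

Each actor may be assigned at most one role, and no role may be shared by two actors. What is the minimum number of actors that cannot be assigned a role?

One maximum matching: Blake–G, Wren–E, Toni–C, Priya–F, Gabe–D, Zane–H, Alex–J, Jordan–B.
All 8 actors are matched, so no larger matching exists.
That matches 8 of the 8, leaving 0 unmatched; no matching can do better.

0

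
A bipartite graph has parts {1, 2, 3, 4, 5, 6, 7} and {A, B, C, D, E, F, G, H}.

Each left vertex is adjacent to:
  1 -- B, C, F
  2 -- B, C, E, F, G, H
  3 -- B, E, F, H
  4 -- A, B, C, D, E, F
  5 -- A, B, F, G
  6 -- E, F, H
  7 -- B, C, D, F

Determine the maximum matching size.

A valid assignment of size 7: 1-C, 2-G, 3-H, 4-A, 5-F, 6-E, 7-B.
This saturates every left vertex, so 7 is the maximum.

7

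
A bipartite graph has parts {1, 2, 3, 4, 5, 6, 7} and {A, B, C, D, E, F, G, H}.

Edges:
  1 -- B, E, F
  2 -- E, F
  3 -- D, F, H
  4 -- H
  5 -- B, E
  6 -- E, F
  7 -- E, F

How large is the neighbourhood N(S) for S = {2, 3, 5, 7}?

The union of neighbours of {2, 3, 5, 7} is {B, D, E, F, H}, which has 5 elements.
Since |N(S)| = 5 ≥ |S| = 4, Hall's condition holds for this subset.

5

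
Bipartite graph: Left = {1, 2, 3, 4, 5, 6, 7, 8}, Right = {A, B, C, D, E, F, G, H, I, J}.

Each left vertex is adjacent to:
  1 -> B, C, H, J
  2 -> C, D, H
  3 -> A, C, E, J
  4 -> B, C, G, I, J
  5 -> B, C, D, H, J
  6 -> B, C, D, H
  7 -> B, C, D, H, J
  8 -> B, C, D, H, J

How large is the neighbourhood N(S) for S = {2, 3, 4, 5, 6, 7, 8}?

The union of neighbours of {2, 3, 4, 5, 6, 7, 8} is {A, B, C, D, E, G, H, I, J}, which has 9 elements.
Since |N(S)| = 9 ≥ |S| = 7, Hall's condition holds for this subset.

9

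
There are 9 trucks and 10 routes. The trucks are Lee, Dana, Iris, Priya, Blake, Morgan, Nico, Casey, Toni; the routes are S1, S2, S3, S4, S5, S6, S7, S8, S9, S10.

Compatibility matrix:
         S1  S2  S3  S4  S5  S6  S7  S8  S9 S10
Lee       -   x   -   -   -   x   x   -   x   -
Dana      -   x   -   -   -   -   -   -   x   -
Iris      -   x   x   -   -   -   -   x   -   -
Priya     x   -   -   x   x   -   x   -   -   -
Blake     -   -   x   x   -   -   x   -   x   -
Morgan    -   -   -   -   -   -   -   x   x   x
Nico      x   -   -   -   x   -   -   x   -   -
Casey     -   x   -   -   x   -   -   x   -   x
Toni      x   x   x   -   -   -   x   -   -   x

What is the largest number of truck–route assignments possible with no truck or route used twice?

9

One maximum matching: Lee–S6, Dana–S9, Iris–S3, Priya–S7, Blake–S4, Morgan–S8, Nico–S1, Casey–S10, Toni–S2.
This saturates every truck, so 9 is the maximum.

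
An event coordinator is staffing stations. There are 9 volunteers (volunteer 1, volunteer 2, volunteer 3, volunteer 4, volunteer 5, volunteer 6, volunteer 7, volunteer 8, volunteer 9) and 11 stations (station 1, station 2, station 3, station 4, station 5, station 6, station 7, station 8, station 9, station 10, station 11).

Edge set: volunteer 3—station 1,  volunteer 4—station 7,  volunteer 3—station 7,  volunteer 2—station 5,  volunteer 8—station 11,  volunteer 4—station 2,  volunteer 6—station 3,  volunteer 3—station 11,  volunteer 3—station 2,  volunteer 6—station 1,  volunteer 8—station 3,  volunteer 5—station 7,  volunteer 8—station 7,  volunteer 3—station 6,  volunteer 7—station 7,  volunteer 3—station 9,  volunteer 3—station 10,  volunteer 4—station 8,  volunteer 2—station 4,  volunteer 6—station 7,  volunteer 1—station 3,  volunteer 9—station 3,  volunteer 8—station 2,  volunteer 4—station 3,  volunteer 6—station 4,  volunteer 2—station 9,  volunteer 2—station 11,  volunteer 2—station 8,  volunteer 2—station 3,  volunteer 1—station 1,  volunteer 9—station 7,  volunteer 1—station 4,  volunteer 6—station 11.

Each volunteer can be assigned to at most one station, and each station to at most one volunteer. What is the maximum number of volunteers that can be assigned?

8

A valid assignment of size 8: volunteer 1–station 1, volunteer 2–station 9, volunteer 3–station 6, volunteer 4–station 8, volunteer 5–station 7, volunteer 6–station 11, volunteer 8–station 2, volunteer 9–station 3.
The set {volunteer 5, volunteer 7} has only 1 neighbour ({station 7}), so by Hall's theorem at most 8 of the 9 volunteers can be matched.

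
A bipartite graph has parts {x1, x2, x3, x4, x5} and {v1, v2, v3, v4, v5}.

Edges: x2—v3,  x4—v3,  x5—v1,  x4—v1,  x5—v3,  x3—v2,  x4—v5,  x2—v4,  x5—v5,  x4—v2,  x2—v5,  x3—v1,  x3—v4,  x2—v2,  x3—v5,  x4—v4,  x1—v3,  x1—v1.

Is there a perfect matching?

For example, pair x1-v3, x2-v5, x3-v4, x4-v2, x5-v1.
All 5 left vertices are covered.

Yes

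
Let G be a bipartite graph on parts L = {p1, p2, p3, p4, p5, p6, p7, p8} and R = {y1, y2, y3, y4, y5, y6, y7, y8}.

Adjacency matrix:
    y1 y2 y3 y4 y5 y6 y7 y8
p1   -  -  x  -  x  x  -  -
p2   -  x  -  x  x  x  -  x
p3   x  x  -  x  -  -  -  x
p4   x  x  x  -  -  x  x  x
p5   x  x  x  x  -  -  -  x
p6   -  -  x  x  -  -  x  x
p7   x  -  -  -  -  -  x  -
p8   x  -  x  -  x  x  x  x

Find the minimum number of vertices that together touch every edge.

8

{p1, p2, p3, p4, p5, p6, p7, p8} is a vertex cover of size 8: every edge has an endpoint in this set.
No smaller cover exists because p1–y5, p2–y4, p3–y2, p4–y7, p5–y3, p6–y8, p7–y1, p8–y6 is a matching of size 8, and a cover must include an endpoint of each of these disjoint edges (König's theorem).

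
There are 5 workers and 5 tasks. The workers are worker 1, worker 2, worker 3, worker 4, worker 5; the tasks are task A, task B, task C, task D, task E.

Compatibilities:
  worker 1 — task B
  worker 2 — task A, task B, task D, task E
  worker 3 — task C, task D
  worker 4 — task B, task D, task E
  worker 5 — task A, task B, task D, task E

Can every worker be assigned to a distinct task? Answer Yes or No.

Yes

One maximum matching: worker 1–task B, worker 2–task A, worker 3–task C, worker 4–task D, worker 5–task E.
All 5 workers are covered.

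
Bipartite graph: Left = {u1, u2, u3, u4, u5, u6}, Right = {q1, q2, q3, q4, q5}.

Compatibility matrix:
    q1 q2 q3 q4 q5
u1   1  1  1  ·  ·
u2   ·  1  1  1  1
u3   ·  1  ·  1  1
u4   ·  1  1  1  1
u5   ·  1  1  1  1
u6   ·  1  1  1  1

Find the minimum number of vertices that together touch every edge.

5

A maximum matching has 5 edges (e.g. u1–q1, u2–q3, u3–q5, u4–q4, u5–q2).
By König's theorem the minimum vertex cover has the same size. One such cover is {u1, q2, q3, q4, q5}.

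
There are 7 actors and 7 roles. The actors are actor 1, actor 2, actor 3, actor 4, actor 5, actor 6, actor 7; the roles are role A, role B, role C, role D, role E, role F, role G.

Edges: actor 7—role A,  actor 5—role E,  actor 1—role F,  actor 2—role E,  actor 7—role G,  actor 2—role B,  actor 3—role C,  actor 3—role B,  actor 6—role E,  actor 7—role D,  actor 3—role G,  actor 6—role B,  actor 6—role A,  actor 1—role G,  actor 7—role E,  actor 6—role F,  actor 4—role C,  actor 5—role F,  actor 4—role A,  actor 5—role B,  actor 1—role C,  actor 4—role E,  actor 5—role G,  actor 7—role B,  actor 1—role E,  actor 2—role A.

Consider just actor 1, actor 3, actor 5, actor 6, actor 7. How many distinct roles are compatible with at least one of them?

7

The union of neighbours of {actor 1, actor 3, actor 5, actor 6, actor 7} is {role A, role B, role C, role D, role E, role F, role G}, which has 7 elements.
Since |N(S)| = 7 ≥ |S| = 5, Hall's condition holds for this subset.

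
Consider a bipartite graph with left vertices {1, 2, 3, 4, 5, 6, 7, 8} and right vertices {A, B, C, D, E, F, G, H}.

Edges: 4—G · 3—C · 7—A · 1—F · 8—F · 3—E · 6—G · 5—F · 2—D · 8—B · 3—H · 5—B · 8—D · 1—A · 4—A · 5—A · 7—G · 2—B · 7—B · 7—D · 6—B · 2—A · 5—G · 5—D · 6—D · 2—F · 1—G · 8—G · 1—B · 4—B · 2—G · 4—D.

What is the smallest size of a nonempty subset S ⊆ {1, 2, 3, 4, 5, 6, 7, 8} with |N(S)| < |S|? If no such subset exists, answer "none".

6

Take S = {1, 2, 4, 5, 6, 7}. Its neighbourhood is {A, B, D, F, G}, so |N(S)| = 5 < |S| = 6.
Every subset of size less than 6 has at least as many neighbours as members, so 6 is the minimum.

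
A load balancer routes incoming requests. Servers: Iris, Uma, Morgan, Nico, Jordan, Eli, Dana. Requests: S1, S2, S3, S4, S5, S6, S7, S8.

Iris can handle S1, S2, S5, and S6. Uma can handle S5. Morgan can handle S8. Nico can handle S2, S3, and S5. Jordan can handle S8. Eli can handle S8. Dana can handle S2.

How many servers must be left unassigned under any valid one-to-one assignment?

2

For example, pair Iris→S6, Uma→S5, Morgan→S8, Nico→S3, Dana→S2.
The set {Morgan, Jordan, Eli} has only 1 neighbour ({S8}), so by Hall's theorem at most 5 of the 7 servers can be matched.
That matches 5 of the 7, leaving 2 unmatched; no matching can do better.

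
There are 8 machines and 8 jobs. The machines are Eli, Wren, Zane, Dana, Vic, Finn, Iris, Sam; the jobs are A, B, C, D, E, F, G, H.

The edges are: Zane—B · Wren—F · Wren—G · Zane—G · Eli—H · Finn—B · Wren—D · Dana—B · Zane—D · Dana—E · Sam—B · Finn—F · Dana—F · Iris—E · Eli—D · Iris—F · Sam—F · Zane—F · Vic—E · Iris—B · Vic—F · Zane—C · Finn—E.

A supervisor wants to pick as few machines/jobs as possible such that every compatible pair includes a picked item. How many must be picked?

6

The 6 edges Eli–H, Wren–D, Zane–G, Dana–E, Vic–F, Finn–B form a matching, so any vertex cover needs at least 6 vertices (one per matched edge).
Conversely {Eli, Wren, Zane, B, E, F} meets every edge and has exactly 6 vertices, so 6 is optimal.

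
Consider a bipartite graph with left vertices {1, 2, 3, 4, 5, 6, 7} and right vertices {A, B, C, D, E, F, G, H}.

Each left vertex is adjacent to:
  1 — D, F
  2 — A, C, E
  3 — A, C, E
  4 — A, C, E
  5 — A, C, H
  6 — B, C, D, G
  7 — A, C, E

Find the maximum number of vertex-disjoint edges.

One maximum matching: 1–F, 2–A, 3–C, 4–E, 5–H, 6–B.
The set {2, 3, 4, 7} has only 3 neighbours ({A, C, E}), so by Hall's theorem at most 6 of the 7 left vertices can be matched.

6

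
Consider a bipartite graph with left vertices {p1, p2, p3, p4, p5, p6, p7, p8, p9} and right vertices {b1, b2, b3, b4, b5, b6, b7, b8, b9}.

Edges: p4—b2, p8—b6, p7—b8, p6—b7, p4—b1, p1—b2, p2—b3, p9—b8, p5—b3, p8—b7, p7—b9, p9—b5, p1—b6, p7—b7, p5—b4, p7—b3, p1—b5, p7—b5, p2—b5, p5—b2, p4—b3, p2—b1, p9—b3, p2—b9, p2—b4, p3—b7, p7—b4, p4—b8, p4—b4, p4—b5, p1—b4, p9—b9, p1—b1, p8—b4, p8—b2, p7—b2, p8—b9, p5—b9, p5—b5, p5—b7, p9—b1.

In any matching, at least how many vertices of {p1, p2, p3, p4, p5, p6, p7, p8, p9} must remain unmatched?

1

For example, pair p1-b5, p2-b4, p3-b7, p4-b8, p5-b3, p7-b2, p8-b6, p9-b1.
The set {p3, p6} has only 1 neighbour ({b7}), so by Hall's theorem at most 8 of the 9 left vertices can be matched.
That matches 8 of the 9, leaving 1 unmatched; no matching can do better.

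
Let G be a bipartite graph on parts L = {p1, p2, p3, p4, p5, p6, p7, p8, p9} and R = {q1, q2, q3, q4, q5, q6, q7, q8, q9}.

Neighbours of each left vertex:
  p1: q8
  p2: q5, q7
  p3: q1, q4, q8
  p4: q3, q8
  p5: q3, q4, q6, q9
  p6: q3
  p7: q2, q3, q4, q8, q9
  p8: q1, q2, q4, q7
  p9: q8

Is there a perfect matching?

No

The set {p1, p4, p6, p9} has only 2 neighbours ({q3, q8}), so by Hall's theorem at most 7 of the 9 left vertices can be matched.
Hence no matching covers every left vertex.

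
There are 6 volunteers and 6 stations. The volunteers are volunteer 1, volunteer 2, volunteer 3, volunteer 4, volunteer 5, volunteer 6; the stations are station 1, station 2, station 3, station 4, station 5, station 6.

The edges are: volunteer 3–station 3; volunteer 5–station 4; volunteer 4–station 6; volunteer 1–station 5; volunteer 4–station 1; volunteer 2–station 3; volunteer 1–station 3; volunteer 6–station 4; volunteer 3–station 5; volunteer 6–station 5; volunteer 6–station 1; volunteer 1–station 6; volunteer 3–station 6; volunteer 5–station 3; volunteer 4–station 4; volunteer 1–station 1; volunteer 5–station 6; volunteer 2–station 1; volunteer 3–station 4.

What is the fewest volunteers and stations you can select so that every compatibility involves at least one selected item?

A maximum matching has 5 edges (e.g. volunteer 1–station 6, volunteer 2–station 1, volunteer 3–station 5, volunteer 4–station 4, volunteer 5–station 3).
By König's theorem the minimum vertex cover has the same size. One such cover is {station 1, station 3, station 4, station 5, station 6}.

5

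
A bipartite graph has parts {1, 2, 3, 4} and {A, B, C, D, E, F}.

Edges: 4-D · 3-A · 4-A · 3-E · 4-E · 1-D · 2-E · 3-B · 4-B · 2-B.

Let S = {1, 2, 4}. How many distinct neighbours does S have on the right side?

The union of neighbours of {1, 2, 4} is {A, B, D, E}, which has 4 elements.
Since |N(S)| = 4 ≥ |S| = 3, Hall's condition holds for this subset.

4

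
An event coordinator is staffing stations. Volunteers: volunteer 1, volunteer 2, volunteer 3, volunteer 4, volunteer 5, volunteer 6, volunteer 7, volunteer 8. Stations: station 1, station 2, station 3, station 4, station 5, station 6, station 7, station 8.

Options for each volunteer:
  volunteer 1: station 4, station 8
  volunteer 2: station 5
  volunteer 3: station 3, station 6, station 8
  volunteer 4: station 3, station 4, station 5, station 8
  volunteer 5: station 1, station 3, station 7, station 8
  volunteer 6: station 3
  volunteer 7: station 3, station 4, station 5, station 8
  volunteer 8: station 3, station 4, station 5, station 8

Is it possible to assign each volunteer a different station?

The set {volunteer 1, volunteer 2, volunteer 4, volunteer 6, volunteer 7, volunteer 8} has only 4 neighbours ({station 3, station 4, station 5, station 8}), so by Hall's theorem at most 6 of the 8 volunteers can be matched.
Hence no matching covers every volunteer.

No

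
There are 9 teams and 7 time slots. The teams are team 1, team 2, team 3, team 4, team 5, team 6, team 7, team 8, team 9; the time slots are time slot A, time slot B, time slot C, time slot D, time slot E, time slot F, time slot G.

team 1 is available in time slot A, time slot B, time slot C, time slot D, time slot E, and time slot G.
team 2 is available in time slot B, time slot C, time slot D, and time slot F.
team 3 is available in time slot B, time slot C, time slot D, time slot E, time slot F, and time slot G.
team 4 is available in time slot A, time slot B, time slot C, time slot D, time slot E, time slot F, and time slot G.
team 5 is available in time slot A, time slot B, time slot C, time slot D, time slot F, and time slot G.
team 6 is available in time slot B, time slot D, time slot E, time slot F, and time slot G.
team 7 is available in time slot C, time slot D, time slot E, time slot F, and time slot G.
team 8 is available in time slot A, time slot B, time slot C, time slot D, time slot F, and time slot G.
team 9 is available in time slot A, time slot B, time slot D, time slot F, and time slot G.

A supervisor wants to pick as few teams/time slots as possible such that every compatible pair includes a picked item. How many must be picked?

A maximum matching has 7 edges (e.g. team 1–time slot A, team 2–time slot F, team 3–time slot B, team 4–time slot E, team 5–time slot D, team 6–time slot G, team 7–time slot C).
By König's theorem the minimum vertex cover has the same size. One such cover is {time slot A, time slot B, time slot C, time slot D, time slot E, time slot F, time slot G}.

7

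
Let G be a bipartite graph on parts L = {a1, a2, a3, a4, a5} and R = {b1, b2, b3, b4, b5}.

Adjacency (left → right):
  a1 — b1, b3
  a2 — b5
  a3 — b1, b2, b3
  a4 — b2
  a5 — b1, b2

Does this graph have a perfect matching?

The set {a1, a3, a4, a5} has only 3 neighbours ({b1, b2, b3}), so by Hall's theorem at most 4 of the 5 left vertices can be matched.
Hence no matching covers every left vertex.

No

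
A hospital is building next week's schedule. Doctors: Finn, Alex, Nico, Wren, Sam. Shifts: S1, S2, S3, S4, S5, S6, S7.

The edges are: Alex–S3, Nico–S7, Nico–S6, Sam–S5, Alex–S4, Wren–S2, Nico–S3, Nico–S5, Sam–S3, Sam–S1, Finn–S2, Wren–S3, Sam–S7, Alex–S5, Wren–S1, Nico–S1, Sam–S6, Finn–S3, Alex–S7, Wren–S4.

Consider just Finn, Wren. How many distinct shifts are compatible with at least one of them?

The union of neighbours of {Finn, Wren} is {S1, S2, S3, S4}, which has 4 elements.
Since |N(S)| = 4 ≥ |S| = 2, Hall's condition holds for this subset.

4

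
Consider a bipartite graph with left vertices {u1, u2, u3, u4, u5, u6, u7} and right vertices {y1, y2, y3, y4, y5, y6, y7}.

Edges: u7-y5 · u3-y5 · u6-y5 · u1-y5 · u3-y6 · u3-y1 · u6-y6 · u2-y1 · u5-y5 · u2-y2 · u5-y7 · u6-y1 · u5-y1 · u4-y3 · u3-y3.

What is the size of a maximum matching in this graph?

6

One maximum matching: u1–y5, u2–y2, u3–y6, u4–y3, u5–y7, u6–y1.
The set {u1, u7} has only 1 neighbour ({y5}), so by Hall's theorem at most 6 of the 7 left vertices can be matched.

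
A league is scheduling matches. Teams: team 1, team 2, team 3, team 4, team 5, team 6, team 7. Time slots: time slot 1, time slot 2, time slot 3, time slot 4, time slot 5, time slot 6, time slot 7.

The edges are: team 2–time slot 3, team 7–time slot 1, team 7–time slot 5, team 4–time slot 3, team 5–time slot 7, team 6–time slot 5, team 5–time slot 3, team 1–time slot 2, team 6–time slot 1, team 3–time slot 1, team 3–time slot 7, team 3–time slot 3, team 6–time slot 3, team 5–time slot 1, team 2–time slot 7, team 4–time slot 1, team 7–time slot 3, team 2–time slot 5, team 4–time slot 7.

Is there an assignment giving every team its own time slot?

The set {team 2, team 3, team 4, team 5, team 6, team 7} has only 4 neighbours ({time slot 1, time slot 3, time slot 5, time slot 7}), so by Hall's theorem at most 5 of the 7 teams can be matched.
Hence no matching covers every team.

No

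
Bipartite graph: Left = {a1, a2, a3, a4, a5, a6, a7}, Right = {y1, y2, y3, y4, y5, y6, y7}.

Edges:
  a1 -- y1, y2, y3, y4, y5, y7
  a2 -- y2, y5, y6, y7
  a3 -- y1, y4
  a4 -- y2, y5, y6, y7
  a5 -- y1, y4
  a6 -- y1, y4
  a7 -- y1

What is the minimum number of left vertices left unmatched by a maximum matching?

For example, pair a1–y7, a2–y5, a3–y4, a4–y2, a5–y1.
The set {a3, a5, a6, a7} has only 2 neighbours ({y1, y4}), so by Hall's theorem at most 5 of the 7 left vertices can be matched.
That matches 5 of the 7, leaving 2 unmatched; no matching can do better.

2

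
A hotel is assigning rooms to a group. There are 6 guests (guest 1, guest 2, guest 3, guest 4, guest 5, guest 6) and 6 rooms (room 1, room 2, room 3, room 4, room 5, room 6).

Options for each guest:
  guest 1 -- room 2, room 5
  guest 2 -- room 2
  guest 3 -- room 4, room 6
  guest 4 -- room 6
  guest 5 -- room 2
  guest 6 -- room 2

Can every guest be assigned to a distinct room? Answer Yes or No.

No

The set {guest 2, guest 5, guest 6} has only 1 neighbour ({room 2}), so by Hall's theorem at most 4 of the 6 guests can be matched.
Hence no matching covers every guest.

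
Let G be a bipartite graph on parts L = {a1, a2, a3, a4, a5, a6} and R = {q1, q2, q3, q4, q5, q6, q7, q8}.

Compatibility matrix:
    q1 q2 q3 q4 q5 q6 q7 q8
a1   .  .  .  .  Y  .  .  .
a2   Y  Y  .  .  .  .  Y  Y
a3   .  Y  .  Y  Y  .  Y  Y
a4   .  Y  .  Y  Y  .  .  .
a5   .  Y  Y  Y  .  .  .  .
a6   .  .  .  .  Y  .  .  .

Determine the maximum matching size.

5

For example, pair a1–q5, a2–q8, a3–q7, a4–q4, a5–q2.
The set {a1, a6} has only 1 neighbour ({q5}), so by Hall's theorem at most 5 of the 6 left vertices can be matched.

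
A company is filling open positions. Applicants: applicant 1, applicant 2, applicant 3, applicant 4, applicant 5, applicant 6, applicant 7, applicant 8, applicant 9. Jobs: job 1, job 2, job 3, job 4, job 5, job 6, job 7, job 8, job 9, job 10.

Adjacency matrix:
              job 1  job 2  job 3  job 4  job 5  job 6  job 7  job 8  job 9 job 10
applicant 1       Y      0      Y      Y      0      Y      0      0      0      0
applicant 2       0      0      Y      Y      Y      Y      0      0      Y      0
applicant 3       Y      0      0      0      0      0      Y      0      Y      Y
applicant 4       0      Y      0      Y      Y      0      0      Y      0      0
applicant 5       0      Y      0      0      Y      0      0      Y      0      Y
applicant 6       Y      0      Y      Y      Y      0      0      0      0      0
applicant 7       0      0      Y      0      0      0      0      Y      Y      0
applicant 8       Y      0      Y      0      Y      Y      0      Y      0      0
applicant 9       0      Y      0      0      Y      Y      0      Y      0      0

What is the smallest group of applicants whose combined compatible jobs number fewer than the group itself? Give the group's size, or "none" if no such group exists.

A matching saturating every applicant exists, for instance applicant 1→job 6, applicant 2→job 5, applicant 3→job 10, applicant 4→job 4, applicant 5→job 8, applicant 6→job 3, applicant 7→job 9, applicant 8→job 1, applicant 9→job 2.
By Hall's marriage theorem, this means |N(S)| ≥ |S| for every subset S, so no violating subset exists.

none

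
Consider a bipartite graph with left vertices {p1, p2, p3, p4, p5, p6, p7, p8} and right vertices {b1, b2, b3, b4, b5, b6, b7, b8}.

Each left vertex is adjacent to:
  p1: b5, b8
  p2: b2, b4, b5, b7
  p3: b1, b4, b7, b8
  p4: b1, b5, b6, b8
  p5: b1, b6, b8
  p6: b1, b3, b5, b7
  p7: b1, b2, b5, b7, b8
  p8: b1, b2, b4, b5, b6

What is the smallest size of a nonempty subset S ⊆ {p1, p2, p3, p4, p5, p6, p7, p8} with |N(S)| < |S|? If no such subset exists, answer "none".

A matching saturating every left vertex exists, for instance p1→b8, p2→b4, p3→b7, p4→b5, p5→b6, p6→b3, p7→b2, p8→b1.
By Hall's marriage theorem, this means |N(S)| ≥ |S| for every subset S, so no violating subset exists.

none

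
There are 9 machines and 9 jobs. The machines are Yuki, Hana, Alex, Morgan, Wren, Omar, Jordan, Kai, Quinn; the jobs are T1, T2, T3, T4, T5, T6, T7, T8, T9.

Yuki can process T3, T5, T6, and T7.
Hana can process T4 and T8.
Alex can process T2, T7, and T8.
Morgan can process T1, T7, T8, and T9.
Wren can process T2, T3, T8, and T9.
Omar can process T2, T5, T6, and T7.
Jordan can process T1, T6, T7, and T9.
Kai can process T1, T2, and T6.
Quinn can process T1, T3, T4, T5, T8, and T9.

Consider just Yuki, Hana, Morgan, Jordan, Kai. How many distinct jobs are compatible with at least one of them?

The union of neighbours of {Yuki, Hana, Morgan, Jordan, Kai} is {T1, T2, T3, T4, T5, T6, T7, T8, T9}, which has 9 elements.
Since |N(S)| = 9 ≥ |S| = 5, Hall's condition holds for this subset.

9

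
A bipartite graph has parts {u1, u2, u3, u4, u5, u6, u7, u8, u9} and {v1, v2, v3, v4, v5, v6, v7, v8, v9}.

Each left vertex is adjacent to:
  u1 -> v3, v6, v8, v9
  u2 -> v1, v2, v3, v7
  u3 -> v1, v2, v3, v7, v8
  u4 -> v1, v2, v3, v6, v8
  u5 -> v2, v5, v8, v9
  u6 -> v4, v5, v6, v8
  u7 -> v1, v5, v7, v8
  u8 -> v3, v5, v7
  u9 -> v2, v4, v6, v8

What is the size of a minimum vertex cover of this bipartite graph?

{u1, u2, u3, u4, u5, u6, u7, u8, u9} is a vertex cover of size 9: every edge has an endpoint in this set.
No smaller cover exists because u1–v9, u2–v7, u3–v1, u4–v6, u5–v5, u6–v4, u7–v8, u8–v3, u9–v2 is a matching of size 9, and a cover must include an endpoint of each of these disjoint edges (König's theorem).

9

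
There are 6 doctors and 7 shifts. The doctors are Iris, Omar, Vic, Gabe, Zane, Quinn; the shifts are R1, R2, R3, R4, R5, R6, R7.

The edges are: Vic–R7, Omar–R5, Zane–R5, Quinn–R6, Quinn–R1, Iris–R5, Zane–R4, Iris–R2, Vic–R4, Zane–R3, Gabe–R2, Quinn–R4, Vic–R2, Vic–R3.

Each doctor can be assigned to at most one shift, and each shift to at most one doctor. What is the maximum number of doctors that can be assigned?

One maximum matching: Iris-R2, Omar-R5, Vic-R7, Zane-R3, Quinn-R4.
The set {Iris, Omar, Gabe} has only 2 neighbours ({R2, R5}), so by Hall's theorem at most 5 of the 6 doctors can be matched.

5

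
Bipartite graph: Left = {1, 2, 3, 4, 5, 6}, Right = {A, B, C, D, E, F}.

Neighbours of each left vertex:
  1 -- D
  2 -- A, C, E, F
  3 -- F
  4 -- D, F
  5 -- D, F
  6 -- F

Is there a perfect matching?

The set {1, 3, 4, 5, 6} has only 2 neighbours ({D, F}), so by Hall's theorem at most 3 of the 6 left vertices can be matched.
Hence no matching covers every left vertex.

No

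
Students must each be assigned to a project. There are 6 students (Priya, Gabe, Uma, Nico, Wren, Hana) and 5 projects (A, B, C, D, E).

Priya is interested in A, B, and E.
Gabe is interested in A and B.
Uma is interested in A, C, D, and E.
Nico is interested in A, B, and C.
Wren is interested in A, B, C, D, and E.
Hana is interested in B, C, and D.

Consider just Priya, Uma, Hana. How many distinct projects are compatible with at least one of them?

The union of neighbours of {Priya, Uma, Hana} is {A, B, C, D, E}, which has 5 elements.
Since |N(S)| = 5 ≥ |S| = 3, Hall's condition holds for this subset.

5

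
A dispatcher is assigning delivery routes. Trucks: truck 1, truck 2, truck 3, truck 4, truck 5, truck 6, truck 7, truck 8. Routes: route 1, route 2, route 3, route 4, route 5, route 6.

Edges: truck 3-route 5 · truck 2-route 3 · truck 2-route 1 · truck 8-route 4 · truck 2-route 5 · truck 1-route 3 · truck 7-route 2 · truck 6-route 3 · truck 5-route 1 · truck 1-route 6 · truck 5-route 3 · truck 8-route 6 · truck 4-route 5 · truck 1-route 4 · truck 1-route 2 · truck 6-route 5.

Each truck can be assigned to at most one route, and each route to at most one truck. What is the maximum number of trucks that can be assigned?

For example, pair truck 1–route 4, truck 2–route 1, truck 3–route 5, truck 5–route 3, truck 7–route 2, truck 8–route 6.
The set {truck 2, truck 3, truck 4, truck 5, truck 6} has only 3 neighbours ({route 1, route 3, route 5}), so by Hall's theorem at most 6 of the 8 trucks can be matched.

6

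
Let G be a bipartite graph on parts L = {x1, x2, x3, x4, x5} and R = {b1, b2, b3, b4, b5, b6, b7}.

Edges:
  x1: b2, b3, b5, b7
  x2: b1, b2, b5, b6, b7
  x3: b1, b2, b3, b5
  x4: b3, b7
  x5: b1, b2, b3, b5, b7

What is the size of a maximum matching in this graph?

5

One maximum matching: x1-b2, x2-b1, x3-b5, x4-b3, x5-b7.
All 5 left vertices are matched, so no larger matching exists.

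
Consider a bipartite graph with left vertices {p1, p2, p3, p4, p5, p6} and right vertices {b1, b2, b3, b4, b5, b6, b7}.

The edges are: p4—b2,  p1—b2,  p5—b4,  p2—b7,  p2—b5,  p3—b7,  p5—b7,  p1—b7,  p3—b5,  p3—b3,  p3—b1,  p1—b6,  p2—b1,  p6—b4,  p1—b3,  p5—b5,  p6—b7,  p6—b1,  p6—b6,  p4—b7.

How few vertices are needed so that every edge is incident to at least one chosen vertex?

The 6 edges p1–b3, p2–b5, p3–b7, p4–b2, p5–b4, p6–b6 form a matching, so any vertex cover needs at least 6 vertices (one per matched edge).
Conversely {p1, p2, p3, p4, p5, p6} meets every edge and has exactly 6 vertices, so 6 is optimal.

6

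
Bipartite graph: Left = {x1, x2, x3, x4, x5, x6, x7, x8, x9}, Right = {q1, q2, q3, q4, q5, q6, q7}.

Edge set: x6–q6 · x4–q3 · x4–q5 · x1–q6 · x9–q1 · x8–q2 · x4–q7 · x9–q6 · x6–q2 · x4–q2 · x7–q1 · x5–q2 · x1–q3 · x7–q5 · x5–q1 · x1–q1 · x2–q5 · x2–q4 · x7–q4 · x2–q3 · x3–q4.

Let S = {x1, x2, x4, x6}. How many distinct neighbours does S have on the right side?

The union of neighbours of {x1, x2, x4, x6} is {q1, q2, q3, q4, q5, q6, q7}, which has 7 elements.
Since |N(S)| = 7 ≥ |S| = 4, Hall's condition holds for this subset.

7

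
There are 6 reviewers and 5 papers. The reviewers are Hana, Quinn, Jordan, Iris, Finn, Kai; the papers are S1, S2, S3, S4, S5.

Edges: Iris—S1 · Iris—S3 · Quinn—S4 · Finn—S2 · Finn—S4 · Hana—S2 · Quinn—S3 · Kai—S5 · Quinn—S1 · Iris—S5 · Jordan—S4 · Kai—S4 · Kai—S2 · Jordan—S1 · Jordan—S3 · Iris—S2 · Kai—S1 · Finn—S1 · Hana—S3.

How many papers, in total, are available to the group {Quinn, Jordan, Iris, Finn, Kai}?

5

The union of neighbours of {Quinn, Jordan, Iris, Finn, Kai} is {S1, S2, S3, S4, S5}, which has 5 elements.
Since |N(S)| = 5 ≥ |S| = 5, Hall's condition holds for this subset.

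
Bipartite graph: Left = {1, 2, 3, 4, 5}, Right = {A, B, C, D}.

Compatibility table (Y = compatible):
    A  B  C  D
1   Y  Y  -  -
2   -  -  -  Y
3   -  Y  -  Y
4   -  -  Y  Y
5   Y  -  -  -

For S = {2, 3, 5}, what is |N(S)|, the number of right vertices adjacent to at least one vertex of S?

3

The union of neighbours of {2, 3, 5} is {A, B, D}, which has 3 elements.
Since |N(S)| = 3 ≥ |S| = 3, Hall's condition holds for this subset.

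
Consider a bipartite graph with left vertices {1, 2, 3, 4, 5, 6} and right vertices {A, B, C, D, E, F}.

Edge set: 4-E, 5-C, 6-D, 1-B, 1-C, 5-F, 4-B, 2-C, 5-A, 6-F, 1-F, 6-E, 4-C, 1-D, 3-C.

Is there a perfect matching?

No

The set {2, 3} has only 1 neighbour ({C}), so by Hall's theorem at most 5 of the 6 left vertices can be matched.
Hence no matching covers every left vertex.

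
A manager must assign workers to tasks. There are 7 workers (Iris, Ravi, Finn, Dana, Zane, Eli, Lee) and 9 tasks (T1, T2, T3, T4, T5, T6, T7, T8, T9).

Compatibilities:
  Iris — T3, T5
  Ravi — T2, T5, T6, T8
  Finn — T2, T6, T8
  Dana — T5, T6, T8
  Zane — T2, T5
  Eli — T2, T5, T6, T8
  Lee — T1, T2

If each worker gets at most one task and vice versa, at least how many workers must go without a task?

1

A valid assignment of size 6: Iris-T3, Ravi-T8, Finn-T2, Dana-T6, Zane-T5, Lee-T1.
The set {Ravi, Finn, Dana, Zane, Eli} has only 4 neighbours ({T2, T5, T6, T8}), so by Hall's theorem at most 6 of the 7 workers can be matched.
That matches 6 of the 7, leaving 1 unmatched; no matching can do better.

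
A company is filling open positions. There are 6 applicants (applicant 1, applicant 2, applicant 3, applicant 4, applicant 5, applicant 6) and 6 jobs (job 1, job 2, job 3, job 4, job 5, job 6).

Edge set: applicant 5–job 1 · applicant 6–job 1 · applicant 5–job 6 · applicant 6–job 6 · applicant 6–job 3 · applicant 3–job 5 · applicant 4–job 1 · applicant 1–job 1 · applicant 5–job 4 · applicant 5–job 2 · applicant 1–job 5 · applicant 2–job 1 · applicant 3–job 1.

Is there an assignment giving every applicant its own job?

The set {applicant 1, applicant 2, applicant 3, applicant 4} has only 2 neighbours ({job 1, job 5}), so by Hall's theorem at most 4 of the 6 applicants can be matched.
Hence no matching covers every applicant.

No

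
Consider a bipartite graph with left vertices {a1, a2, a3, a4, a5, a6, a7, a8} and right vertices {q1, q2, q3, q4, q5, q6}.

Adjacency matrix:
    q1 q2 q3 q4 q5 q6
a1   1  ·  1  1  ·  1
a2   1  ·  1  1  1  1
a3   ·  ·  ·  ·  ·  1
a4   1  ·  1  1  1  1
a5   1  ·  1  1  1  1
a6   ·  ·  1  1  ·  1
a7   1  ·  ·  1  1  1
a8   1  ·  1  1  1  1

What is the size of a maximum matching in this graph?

One maximum matching: a1→q3, a2→q5, a3→q6, a4→q1, a5→q4.
The set {a1, a2, a3, a4, a5, a6, a7, a8} has only 5 neighbours ({q1, q3, q4, q5, q6}), so by Hall's theorem at most 5 of the 8 left vertices can be matched.

5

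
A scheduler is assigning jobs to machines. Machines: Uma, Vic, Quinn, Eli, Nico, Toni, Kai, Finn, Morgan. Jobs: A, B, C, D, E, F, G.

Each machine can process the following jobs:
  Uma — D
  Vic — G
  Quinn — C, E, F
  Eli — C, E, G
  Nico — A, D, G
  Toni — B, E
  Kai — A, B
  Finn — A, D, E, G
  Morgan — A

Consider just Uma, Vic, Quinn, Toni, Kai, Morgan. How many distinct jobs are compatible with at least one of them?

The union of neighbours of {Uma, Vic, Quinn, Toni, Kai, Morgan} is {A, B, C, D, E, F, G}, which has 7 elements.
Since |N(S)| = 7 ≥ |S| = 6, Hall's condition holds for this subset.

7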